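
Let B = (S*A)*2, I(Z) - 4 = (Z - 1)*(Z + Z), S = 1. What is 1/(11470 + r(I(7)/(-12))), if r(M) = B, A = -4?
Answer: 1/11462 ≈ 8.7245e-5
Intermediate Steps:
I(Z) = 4 + 2*Z*(-1 + Z) (I(Z) = 4 + (Z - 1)*(Z + Z) = 4 + (-1 + Z)*(2*Z) = 4 + 2*Z*(-1 + Z))
B = -8 (B = (1*(-4))*2 = -4*2 = -8)
r(M) = -8
1/(11470 + r(I(7)/(-12))) = 1/(11470 - 8) = 1/11462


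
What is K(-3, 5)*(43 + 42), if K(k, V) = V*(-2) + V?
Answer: -425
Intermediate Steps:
K(k, V) = -V (K(k, V) = -2*V + V = -V)
K(-3, 5)*(43 + 42) = (-1*5)*(43 + 42) = -5*85 = -425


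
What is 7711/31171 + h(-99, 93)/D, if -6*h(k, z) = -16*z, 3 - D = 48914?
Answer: 369422313/1524604781 ≈ 0.24231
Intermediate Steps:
D = -48911 (D = 3 - 1*48914 = 3 - 48914 = -48911)
h(k, z) = 8*z/3 (h(k, z) = -(-8)*z/3 = 8*z/3)
7711/31171 + h(-99, 93)/D = 7711/31171 + ((8/3)*93)/(-48911) = 7711*(1/31171) + 248*(-1/48911) = 7711/31171 - 248/48911 = 369422313/1524604781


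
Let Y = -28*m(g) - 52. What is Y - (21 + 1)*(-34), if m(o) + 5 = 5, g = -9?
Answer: 696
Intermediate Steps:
m(o) = 0 (m(o) = -5 + 5 = 0)
Y = -52 (Y = -28*0 - 52 = 0 - 52 = -52)
Y - (21 + 1)*(-34) = -52 - (21 + 1)*(-34) = -52 - 22*(-34) = -52 - 1*(-748) = -52 + 748 = 696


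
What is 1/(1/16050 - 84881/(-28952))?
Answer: 232339800/681184501 ≈ 0.34108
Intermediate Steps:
1/(1/16050 - 84881/(-28952)) = 1/(1/16050 - 84881*(-1/28952)) = 1/(1/16050 + 84881/28952) = 1/(681184501/232339800) = 232339800/681184501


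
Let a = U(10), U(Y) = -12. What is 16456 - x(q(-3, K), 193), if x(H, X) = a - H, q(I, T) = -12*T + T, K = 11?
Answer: 16347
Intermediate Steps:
q(I, T) = -11*T
a = -12
x(H, X) = -12 - H
16456 - x(q(-3, K), 193) = 16456 - (-12 - (-11)*11) = 16456 - (-12 - 1*(-121)) = 16456 - (-12 + 121) = 16456 - 1*109 = 16456 - 109 = 16347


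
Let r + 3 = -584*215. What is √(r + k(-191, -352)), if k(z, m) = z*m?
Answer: I*√58331 ≈ 241.52*I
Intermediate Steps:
r = -125563 (r = -3 - 584*215 = -3 - 125560 = -125563)
k(z, m) = m*z
√(r + k(-191, -352)) = √(-125563 - 352*(-191)) = √(-125563 + 67232) = √(-58331) = I*√58331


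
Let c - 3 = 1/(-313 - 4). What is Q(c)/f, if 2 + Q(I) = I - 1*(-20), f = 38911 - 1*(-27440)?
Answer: 6656/21033267 ≈ 0.00031645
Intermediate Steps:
c = 950/317 (c = 3 + 1/(-313 - 4) = 3 + 1/(-317) = 3 - 1/317 = 950/317 ≈ 2.9968)
f = 66351 (f = 38911 + 27440 = 66351)
Q(I) = 18 + I (Q(I) = -2 + (I - 1*(-20)) = -2 + (I + 20) = -2 + (20 + I) = 18 + I)
Q(c)/f = (18 + 950/317)/66351 = (6656/317)*(1/66351) = 6656/21033267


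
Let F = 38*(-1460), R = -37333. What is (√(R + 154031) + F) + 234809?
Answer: 179329 + √116698 ≈ 1.7967e+5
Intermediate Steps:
F = -55480
(√(R + 154031) + F) + 234809 = (√(-37333 + 154031) - 55480) + 234809 = (√116698 - 55480) + 234809 = (-55480 + √116698) + 234809 = 179329 + √116698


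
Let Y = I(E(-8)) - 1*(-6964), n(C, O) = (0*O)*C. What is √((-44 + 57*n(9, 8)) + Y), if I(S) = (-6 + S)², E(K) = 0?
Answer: 2*√1739 ≈ 83.403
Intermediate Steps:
n(C, O) = 0 (n(C, O) = 0*C = 0)
Y = 7000 (Y = (-6 + 0)² - 1*(-6964) = (-6)² + 6964 = 36 + 6964 = 7000)
√((-44 + 57*n(9, 8)) + Y) = √((-44 + 57*0) + 7000) = √((-44 + 0) + 7000) = √(-44 + 7000) = √6956 = 2*√1739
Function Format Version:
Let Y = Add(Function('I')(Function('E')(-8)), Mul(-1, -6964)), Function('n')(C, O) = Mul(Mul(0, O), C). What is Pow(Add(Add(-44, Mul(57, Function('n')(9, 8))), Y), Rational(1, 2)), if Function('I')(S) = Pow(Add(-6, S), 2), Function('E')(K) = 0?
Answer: Mul(2, Pow(1739, Rational(1, 2))) ≈ 83.403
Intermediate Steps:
Function('n')(C, O) = 0 (Function('n')(C, O) = Mul(0, C) = 0)
Y = 7000 (Y = Add(Pow(Add(-6, 0), 2), Mul(-1, -6964)) = Add(Pow(-6, 2), 6964) = Add(36, 6964) = 7000)
Pow(Add(Add(-44, Mul(57, Function('n')(9, 8))), Y), Rational(1, 2)) = Pow(Add(Add(-44, Mul(57, 0)), 7000), Rational(1, 2)) = Pow(Add(Add(-44, 0), 7000), Rational(1, 2)) = Pow(Add(-44, 7000), Rational(1, 2)) = Pow(6956, Rational(1, 2)) = Mul(2, Pow(1739, Rational(1, 2)))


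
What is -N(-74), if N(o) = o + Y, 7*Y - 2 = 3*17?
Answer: 465/7 ≈ 66.429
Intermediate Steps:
Y = 53/7 (Y = 2/7 + (3*17)/7 = 2/7 + (⅐)*51 = 2/7 + 51/7 = 53/7 ≈ 7.5714)
N(o) = 53/7 + o (N(o) = o + 53/7 = 53/7 + o)
-N(-74) = -(53/7 - 74) = -1*(-465/7) = 465/7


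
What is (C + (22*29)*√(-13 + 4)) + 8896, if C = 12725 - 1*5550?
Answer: 16071 + 1914*I ≈ 16071.0 + 1914.0*I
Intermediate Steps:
C = 7175 (C = 12725 - 5550 = 7175)
(C + (22*29)*√(-13 + 4)) + 8896 = (7175 + (22*29)*√(-13 + 4)) + 8896 = (7175 + 638*√(-9)) + 8896 = (7175 + 638*(3*I)) + 8896 = (7175 + 1914*I) + 8896 = 16071 + 1914*I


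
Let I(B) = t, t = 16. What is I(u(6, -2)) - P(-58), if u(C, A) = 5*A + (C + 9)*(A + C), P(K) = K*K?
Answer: -3348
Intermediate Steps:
P(K) = K²
u(C, A) = 5*A + (9 + C)*(A + C)
I(B) = 16
I(u(6, -2)) - P(-58) = 16 - 1*(-58)² = 16 - 1*3364 = 16 - 3364 = -3348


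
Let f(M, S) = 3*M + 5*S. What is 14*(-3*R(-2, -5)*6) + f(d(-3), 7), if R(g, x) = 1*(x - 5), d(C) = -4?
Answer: 2543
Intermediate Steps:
R(g, x) = -5 + x (R(g, x) = 1*(-5 + x) = -5 + x)
14*(-3*R(-2, -5)*6) + f(d(-3), 7) = 14*(-3*(-5 - 5)*6) + (3*(-4) + 5*7) = 14*(-3*(-10)*6) + (-12 + 35) = 14*(30*6) + 23 = 14*180 + 23 = 2520 + 23 = 2543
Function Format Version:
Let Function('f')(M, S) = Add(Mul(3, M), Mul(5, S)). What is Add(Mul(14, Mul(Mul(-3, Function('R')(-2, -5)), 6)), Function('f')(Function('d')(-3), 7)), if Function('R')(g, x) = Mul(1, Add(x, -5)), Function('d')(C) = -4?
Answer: 2543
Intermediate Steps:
Function('R')(g, x) = Add(-5, x) (Function('R')(g, x) = Mul(1, Add(-5, x)) = Add(-5, x))
Add(Mul(14, Mul(Mul(-3, Function('R')(-2, -5)), 6)), Function('f')(Function('d')(-3), 7)) = Add(Mul(14, Mul(Mul(-3, Add(-5, -5)), 6)), Add(Mul(3, -4), Mul(5, 7))) = Add(Mul(14, Mul(Mul(-3, -10), 6)), Add(-12, 35)) = Add(Mul(14, Mul(30, 6)), 23) = Add(Mul(14, 180), 23) = Add(2520, 23) = 2543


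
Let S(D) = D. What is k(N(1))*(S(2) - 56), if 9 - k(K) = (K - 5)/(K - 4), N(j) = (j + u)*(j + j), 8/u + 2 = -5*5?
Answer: -14391/35 ≈ -411.17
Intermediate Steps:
u = -8/27 (u = 8/(-2 - 5*5) = 8/(-2 - 25) = 8/(-27) = 8*(-1/27) = -8/27 ≈ -0.29630)
N(j) = 2*j*(-8/27 + j) (N(j) = (j - 8/27)*(j + j) = (-8/27 + j)*(2*j) = 2*j*(-8/27 + j))
k(K) = 9 - (-5 + K)/(-4 + K) (k(K) = 9 - (K - 5)/(K - 4) = 9 - (-5 + K)/(-4 + K))
k(N(1))*(S(2) - 56) = ((-31 + 8*((2/27)*1*(-8 + 27*1)))/(-4 + (2/27)*1*(-8 + 27*1)))*(2 - 56) = ((-31 + 8*((2/27)*1*(-8 + 27)))/(-4 + (2/27)*1*(-8 + 27)))*(-54) = ((-31 + 8*((2/27)*1*19))/(-4 + (2/27)*1*19))*(-54) = ((-31 + 8*(38/27))/(-4 + 38/27))*(-54) = ((-31 + 304/27)/(-70/27))*(-54) = -27/70*(-533/27)*(-54) = (533/70)*(-54) = -14391/35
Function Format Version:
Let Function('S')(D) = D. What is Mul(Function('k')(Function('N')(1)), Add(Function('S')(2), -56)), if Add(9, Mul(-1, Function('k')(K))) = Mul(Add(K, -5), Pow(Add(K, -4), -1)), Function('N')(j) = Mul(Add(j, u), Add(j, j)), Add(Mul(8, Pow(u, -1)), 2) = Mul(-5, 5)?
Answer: Rational(-14391, 35) ≈ -411.17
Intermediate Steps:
u = Rational(-8, 27) (u = Mul(8, Pow(Add(-2, Mul(-5, 5)), -1)) = Mul(8, Pow(Add(-2, -25), -1)) = Mul(8, Pow(-27, -1)) = Mul(8, Rational(-1, 27)) = Rational(-8, 27) ≈ -0.29630)
Function('N')(j) = Mul(2, j, Add(Rational(-8, 27), j)) (Function('N')(j) = Mul(Add(j, Rational(-8, 27)), Add(j, j)) = Mul(Add(Rational(-8, 27), j), Mul(2, j)) = Mul(2, j, Add(Rational(-8, 27), j)))
Function('k')(K) = Add(9, Mul(-1, Pow(Add(-4, K), -1), Add(-5, K))) (Function('k')(K) = Add(9, Mul(-1, Mul(Add(K, -5), Pow(Add(K, -4), -1)))) = Add(9, Mul(-1, Mul(Add(-5, K), Pow(Add(-4, K), -1)))) = Add(9, Mul(-1, Mul(Pow(Add(-4, K), -1), Add(-5, K)))) = Add(9, Mul(-1, Pow(Add(-4, K), -1), Add(-5, K))))
Mul(Function('k')(Function('N')(1)), Add(Function('S')(2), -56)) = Mul(Mul(Pow(Add(-4, Mul(Rational(2, 27), 1, Add(-8, Mul(27, 1)))), -1), Add(-31, Mul(8, Mul(Rational(2, 27), 1, Add(-8, Mul(27, 1)))))), Add(2, -56)) = Mul(Mul(Pow(Add(-4, Mul(Rational(2, 27), 1, Add(-8, 27))), -1), Add(-31, Mul(8, Mul(Rational(2, 27), 1, Add(-8, 27))))), -54) = Mul(Mul(Pow(Add(-4, Mul(Rational(2, 27), 1, 19)), -1), Add(-31, Mul(8, Mul(Rational(2, 27), 1, 19)))), -54) = Mul(Mul(Pow(Add(-4, Rational(38, 27)), -1), Add(-31, Mul(8, Rational(38, 27)))), -54) = Mul(Mul(Pow(Rational(-70, 27), -1), Add(-31, Rational(304, 27))), -54) = Mul(Mul(Rational(-27, 70), Rational(-533, 27)), -54) = Mul(Rational(533, 70), -54) = Rational(-14391, 35)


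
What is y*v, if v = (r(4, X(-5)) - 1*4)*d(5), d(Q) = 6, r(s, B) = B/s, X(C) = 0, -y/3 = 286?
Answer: 20592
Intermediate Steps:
y = -858 (y = -3*286 = -858)
v = -24 (v = (0/4 - 1*4)*6 = (0*(¼) - 4)*6 = (0 - 4)*6 = -4*6 = -24)
y*v = -858*(-24) = 20592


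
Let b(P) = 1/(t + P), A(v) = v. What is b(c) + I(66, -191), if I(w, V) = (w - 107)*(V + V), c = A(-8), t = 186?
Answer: 2787837/178 ≈ 15662.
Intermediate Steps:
c = -8
I(w, V) = 2*V*(-107 + w) (I(w, V) = (-107 + w)*(2*V) = 2*V*(-107 + w))
b(P) = 1/(186 + P)
b(c) + I(66, -191) = 1/(186 - 8) + 2*(-191)*(-107 + 66) = 1/178 + 2*(-191)*(-41) = 1/178 + 15662 = 2787837/178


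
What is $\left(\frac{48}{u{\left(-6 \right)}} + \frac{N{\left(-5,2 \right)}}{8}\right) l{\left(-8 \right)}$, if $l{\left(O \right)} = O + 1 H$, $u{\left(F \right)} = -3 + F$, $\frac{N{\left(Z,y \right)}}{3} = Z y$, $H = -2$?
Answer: $\frac{545}{6} \approx 90.833$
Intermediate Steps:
$N{\left(Z,y \right)} = 3 Z y$
$l{\left(O \right)} = -2 + O$ ($l{\left(O \right)} = O + 1 \left(-2\right) = O - 2 = -2 + O$)
$\left(\frac{48}{u{\left(-6 \right)}} + \frac{N{\left(-5,2 \right)}}{8}\right) l{\left(-8 \right)} = \left(\frac{48}{-3 - 6} + \frac{3 \left(-5\right) 2}{8}\right) \left(-2 - 8\right) = \left(\frac{48}{-9} - \frac{15}{4}\right) \left(-10\right) = \left(48 \left(- \frac{1}{9}\right) - \frac{15}{4}\right) \left(-10\right) = \left(- \frac{16}{3} - \frac{15}{4}\right) \left(-10\right) = \left(- \frac{109}{12}\right) \left(-10\right) = \frac{545}{6}$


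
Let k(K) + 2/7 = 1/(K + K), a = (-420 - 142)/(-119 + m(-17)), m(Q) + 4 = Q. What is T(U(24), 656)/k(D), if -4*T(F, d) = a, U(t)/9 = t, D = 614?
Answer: 86267/24490 ≈ 3.5225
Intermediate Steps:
U(t) = 9*t
m(Q) = -4 + Q
a = 281/70 (a = (-420 - 142)/(-119 + (-4 - 17)) = -562/(-119 - 21) = -562/(-140) = -562*(-1/140) = 281/70 ≈ 4.0143)
k(K) = -2/7 + 1/(2*K) (k(K) = -2/7 + 1/(K + K) = -2/7 + 1/(2*K))
T(F, d) = -281/280 (T(F, d) = -¼*281/70 = -281/280)
T(U(24), 656)/k(D) = -281*8596/(7 - 4*614)/280 = -281*8596/(7 - 2456)/280 = -281/(280*((1/14)*(1/614)*(-2449))) = -281/(280*(-2449/8596)) = -281/280*(-8596/2449) = 86267/24490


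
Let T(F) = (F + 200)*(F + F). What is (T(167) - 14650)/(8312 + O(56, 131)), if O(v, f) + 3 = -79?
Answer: 53964/4115 ≈ 13.114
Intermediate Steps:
T(F) = 2*F*(200 + F) (T(F) = (200 + F)*(2*F) = 2*F*(200 + F))
O(v, f) = -82 (O(v, f) = -3 - 79 = -82)
(T(167) - 14650)/(8312 + O(56, 131)) = (2*167*(200 + 167) - 14650)/(8312 - 82) = (2*167*367 - 14650)/8230 = (122578 - 14650)*(1/8230) = 107928*(1/8230) = 53964/4115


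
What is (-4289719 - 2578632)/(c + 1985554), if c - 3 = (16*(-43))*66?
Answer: -6868351/1940149 ≈ -3.5401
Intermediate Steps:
c = -45405 (c = 3 + (16*(-43))*66 = 3 - 688*66 = 3 - 45408 = -45405)
(-4289719 - 2578632)/(c + 1985554) = (-4289719 - 2578632)/(-45405 + 1985554) = -6868351/1940149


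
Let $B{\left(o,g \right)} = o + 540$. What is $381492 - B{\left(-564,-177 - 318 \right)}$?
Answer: $381516$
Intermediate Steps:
$B{\left(o,g \right)} = 540 + o$
$381492 - B{\left(-564,-177 - 318 \right)} = 381492 - \left(540 - 564\right) = 381492 - -24 = 381492 + 24 = 381516$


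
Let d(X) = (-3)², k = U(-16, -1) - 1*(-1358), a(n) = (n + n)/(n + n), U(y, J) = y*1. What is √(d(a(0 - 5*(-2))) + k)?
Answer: √1351 ≈ 36.756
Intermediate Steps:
U(y, J) = y
a(n) = 1 (a(n) = (2*n)/((2*n)) = (2*n)*(1/(2*n)) = 1)
k = 1342 (k = -16 - 1*(-1358) = -16 + 1358 = 1342)
d(X) = 9
√(d(a(0 - 5*(-2))) + k) = √(9 + 1342) = √1351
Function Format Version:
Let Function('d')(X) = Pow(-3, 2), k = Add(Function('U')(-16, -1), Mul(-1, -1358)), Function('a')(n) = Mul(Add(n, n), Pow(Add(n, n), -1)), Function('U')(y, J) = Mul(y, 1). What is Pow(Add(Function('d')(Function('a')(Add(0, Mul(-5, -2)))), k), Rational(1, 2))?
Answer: Pow(1351, Rational(1, 2)) ≈ 36.756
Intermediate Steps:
Function('U')(y, J) = y
Function('a')(n) = 1 (Function('a')(n) = Mul(Mul(2, n), Pow(Mul(2, n), -1)) = Mul(Mul(2, n), Mul(Rational(1, 2), Pow(n, -1))) = 1)
k = 1342 (k = Add(-16, Mul(-1, -1358)) = Add(-16, 1358) = 1342)
Function('d')(X) = 9
Pow(Add(Function('d')(Function('a')(Add(0, Mul(-5, -2)))), k), Rational(1, 2)) = Pow(Add(9, 1342), Rational(1, 2)) = Pow(1351, Rational(1, 2))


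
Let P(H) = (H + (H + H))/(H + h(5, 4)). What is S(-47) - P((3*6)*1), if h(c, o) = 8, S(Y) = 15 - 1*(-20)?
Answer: 428/13 ≈ 32.923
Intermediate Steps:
S(Y) = 35 (S(Y) = 15 + 20 = 35)
P(H) = 3*H/(8 + H) (P(H) = (H + (H + H))/(H + 8) = (H + 2*H)/(8 + H) = (3*H)/(8 + H) = 3*H/(8 + H))
S(-47) - P((3*6)*1) = 35 - 3*(3*6)*1/(8 + (3*6)*1) = 35 - 3*18*1/(8 + 18*1) = 35 - 3*18/(8 + 18) = 35 - 3*18/26 = 35 - 1*27/13 = 35 - 27/13 = 428/13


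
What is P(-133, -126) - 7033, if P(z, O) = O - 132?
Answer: -7291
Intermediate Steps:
P(z, O) = -132 + O
P(-133, -126) - 7033 = (-132 - 126) - 7033 = -258 - 7033 = -7291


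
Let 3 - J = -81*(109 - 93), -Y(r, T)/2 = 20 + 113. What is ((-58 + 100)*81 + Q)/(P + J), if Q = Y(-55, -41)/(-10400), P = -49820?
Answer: -17690533/252309200 ≈ -0.070114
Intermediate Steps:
Y(r, T) = -266 (Y(r, T) = -2*(20 + 113) = -2*133 = -266)
J = 1299 (J = 3 - (-81)*(109 - 93) = 3 - (-81)*16 = 3 - 1*(-1296) = 3 + 1296 = 1299)
Q = 133/5200 (Q = -266/(-10400) = -266*(-1/10400) = 133/5200 ≈ 0.025577)
((-58 + 100)*81 + Q)/(P + J) = ((-58 + 100)*81 + 133/5200)/(-49820 + 1299) = (42*81 + 133/5200)/(-48521) = (3402 + 133/5200)*(-1/48521) = (17690533/5200)*(-1/48521) = -17690533/252309200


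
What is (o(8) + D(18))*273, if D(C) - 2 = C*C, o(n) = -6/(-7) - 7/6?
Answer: 177827/2 ≈ 88914.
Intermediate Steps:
o(n) = -13/42 (o(n) = -6*(-⅐) - 7*⅙ = 6/7 - 7/6 = -13/42)
D(C) = 2 + C² (D(C) = 2 + C*C = 2 + C²)
(o(8) + D(18))*273 = (-13/42 + (2 + 18²))*273 = (-13/42 + (2 + 324))*273 = (-13/42 + 326)*273 = (13679/42)*273 = 177827/2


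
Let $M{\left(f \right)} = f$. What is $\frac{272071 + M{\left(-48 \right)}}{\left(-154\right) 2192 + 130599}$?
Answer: $- \frac{272023}{206969} \approx -1.3143$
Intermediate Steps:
$\frac{272071 + M{\left(-48 \right)}}{\left(-154\right) 2192 + 130599} = \frac{272071 - 48}{\left(-154\right) 2192 + 130599} = \frac{272023}{-337568 + 130599} = \frac{272023}{-206969} = 272023 \left(- \frac{1}{206969}\right) = - \frac{272023}{206969}$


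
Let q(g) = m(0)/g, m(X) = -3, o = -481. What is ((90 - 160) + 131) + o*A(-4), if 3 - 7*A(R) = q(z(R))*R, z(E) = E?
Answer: -2459/7 ≈ -351.29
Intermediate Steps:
q(g) = -3/g
A(R) = 6/7 (A(R) = 3/7 - (-3/R)*R/7 = 3/7 - ⅐*(-3) = 3/7 + 3/7 = 6/7)
((90 - 160) + 131) + o*A(-4) = ((90 - 160) + 131) - 481*6/7 = (-70 + 131) - 2886/7 = 61 - 2886/7 = -2459/7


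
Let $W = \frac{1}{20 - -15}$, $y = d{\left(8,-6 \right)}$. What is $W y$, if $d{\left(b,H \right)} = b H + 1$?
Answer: $- \frac{47}{35} \approx -1.3429$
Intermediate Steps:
$d{\left(b,H \right)} = 1 + H b$ ($d{\left(b,H \right)} = H b + 1 = 1 + H b$)
$y = -47$ ($y = 1 - 48 = -47$)
$W = \frac{1}{35}$ ($W = \frac{1}{20 + 15} = \frac{1}{35} \approx 0.028571$)
$W y = \frac{1}{35} \left(-47\right) = - \frac{47}{35}$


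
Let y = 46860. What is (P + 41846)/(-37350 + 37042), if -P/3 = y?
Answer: 49367/154 ≈ 320.56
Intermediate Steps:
P = -140580 (P = -3*46860 = -140580)
(P + 41846)/(-37350 + 37042) = (-140580 + 41846)/(-37350 + 37042) = -98734/(-308) = -98734*(-1/308) = 49367/154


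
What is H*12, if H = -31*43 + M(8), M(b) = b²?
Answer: -15228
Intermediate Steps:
H = -1269 (H = -31*43 + 8² = -1333 + 64 = -1269)
H*12 = -1269*12 = -15228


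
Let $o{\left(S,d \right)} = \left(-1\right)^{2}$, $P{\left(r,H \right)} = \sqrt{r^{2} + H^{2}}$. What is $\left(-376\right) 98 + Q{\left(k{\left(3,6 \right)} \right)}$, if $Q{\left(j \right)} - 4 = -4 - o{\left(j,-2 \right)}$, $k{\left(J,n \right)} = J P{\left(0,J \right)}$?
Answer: $-36849$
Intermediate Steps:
$P{\left(r,H \right)} = \sqrt{H^{2} + r^{2}}$
$o{\left(S,d \right)} = 1$
$k{\left(J,n \right)} = J \sqrt{J^{2}}$ ($k{\left(J,n \right)} = J \sqrt{J^{2} + 0^{2}} = J \sqrt{J^{2} + 0} = J \sqrt{J^{2}}$)
$Q{\left(j \right)} = -1$ ($Q{\left(j \right)} = 4 - 5 = -1$)
$\left(-376\right) 98 + Q{\left(k{\left(3,6 \right)} \right)} = \left(-376\right) 98 - 1 = -36848 - 1 = -36849$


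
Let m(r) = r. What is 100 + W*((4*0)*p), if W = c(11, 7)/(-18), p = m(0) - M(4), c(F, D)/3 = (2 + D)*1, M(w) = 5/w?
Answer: 100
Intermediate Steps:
c(F, D) = 6 + 3*D (c(F, D) = 3*((2 + D)*1) = 3*(2 + D) = 6 + 3*D)
p = -5/4 (p = 0 - 5/4 = -5/4 ≈ -1.2500)
W = -3/2 (W = (6 + 3*7)/(-18) = (6 + 21)*(-1/18) = 27*(-1/18) = -3/2 ≈ -1.5000)
100 + W*((4*0)*p) = 100 - 3*4*0*(-5)/(2*4) = 100 - 0*(-5)/4 = 100 - 3/2*0 = 100 + 0 = 100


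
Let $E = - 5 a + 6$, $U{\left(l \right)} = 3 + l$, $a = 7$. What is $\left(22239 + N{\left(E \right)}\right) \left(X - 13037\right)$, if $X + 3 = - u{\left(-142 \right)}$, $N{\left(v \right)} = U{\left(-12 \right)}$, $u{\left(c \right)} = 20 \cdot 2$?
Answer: $-290768400$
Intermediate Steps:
$u{\left(c \right)} = 40$
$E = -29$ ($E = \left(-5\right) 7 + 6 = -35 + 6 = -29$)
$N{\left(v \right)} = -9$ ($N{\left(v \right)} = 3 - 12 = -9$)
$X = -43$ ($X = -3 - 40 = -43$)
$\left(22239 + N{\left(E \right)}\right) \left(X - 13037\right) = \left(22239 - 9\right) \left(-43 - 13037\right) = 22230 \left(-13080\right) = -290768400$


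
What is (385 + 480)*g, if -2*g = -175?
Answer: 151375/2 ≈ 75688.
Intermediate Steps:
g = 175/2 (g = -½*(-175) = 175/2 ≈ 87.500)
(385 + 480)*g = (385 + 480)*(175/2) = 865*(175/2) = 151375/2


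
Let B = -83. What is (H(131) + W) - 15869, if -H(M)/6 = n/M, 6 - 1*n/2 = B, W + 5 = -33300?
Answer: -6442862/131 ≈ -49182.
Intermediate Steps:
W = -33305 (W = -5 - 33300 = -33305)
n = 178 (n = 12 - 2*(-83) = 12 + 166 = 178)
H(M) = -1068/M
(H(131) + W) - 15869 = (-1068/131 - 33305) - 15869 = -4364023/131 - 15869 = -6442862/131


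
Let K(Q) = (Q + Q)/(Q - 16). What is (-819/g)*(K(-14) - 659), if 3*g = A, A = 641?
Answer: 8084349/3205 ≈ 2522.4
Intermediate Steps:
g = 641/3 (g = (⅓)*641 = 641/3 ≈ 213.67)
K(Q) = 2*Q/(-16 + Q) (K(Q) = (2*Q)/(-16 + Q) = 2*Q/(-16 + Q))
(-819/g)*(K(-14) - 659) = (-819/641/3)*(2*(-14)/(-16 - 14) - 659) = (-819*3/641)*(2*(-14)/(-30) - 659) = -2457*(2*(-14)*(-1/30) - 659)/641 = -2457*(14/15 - 659)/641 = -2457/641*(-9871/15) = 8084349/3205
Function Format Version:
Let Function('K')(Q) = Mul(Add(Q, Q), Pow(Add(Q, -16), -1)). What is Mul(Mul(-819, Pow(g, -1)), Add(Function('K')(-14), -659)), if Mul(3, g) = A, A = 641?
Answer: Rational(8084349, 3205) ≈ 2522.4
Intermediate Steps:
g = Rational(641, 3) (g = Mul(Rational(1, 3), 641) = Rational(641, 3) ≈ 213.67)
Function('K')(Q) = Mul(2, Q, Pow(Add(-16, Q), -1)) (Function('K')(Q) = Mul(Mul(2, Q), Pow(Add(-16, Q), -1)) = Mul(2, Q, Pow(Add(-16, Q), -1)))
Mul(Mul(-819, Pow(g, -1)), Add(Function('K')(-14), -659)) = Mul(Mul(-819, Pow(Rational(641, 3), -1)), Add(Mul(2, -14, Pow(Add(-16, -14), -1)), -659)) = Mul(Mul(-819, Rational(3, 641)), Add(Mul(2, -14, Pow(-30, -1)), -659)) = Mul(Rational(-2457, 641), Add(Mul(2, -14, Rational(-1, 30)), -659)) = Mul(Rational(-2457, 641), Add(Rational(14, 15), -659)) = Mul(Rational(-2457, 641), Rational(-9871, 15)) = Rational(8084349, 3205)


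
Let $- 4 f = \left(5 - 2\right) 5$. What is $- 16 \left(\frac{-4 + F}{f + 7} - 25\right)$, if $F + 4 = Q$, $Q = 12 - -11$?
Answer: $\frac{4240}{13} \approx 326.15$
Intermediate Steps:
$Q = 23$ ($Q = 12 + 11 = 23$)
$f = - \frac{15}{4}$ ($f = - \frac{\left(5 - 2\right) 5}{4} = - \frac{3 \cdot 5}{4} = \left(- \frac{1}{4}\right) 15 = - \frac{15}{4} \approx -3.75$)
$F = 19$ ($F = -4 + 23 = 19$)
$- 16 \left(\frac{-4 + F}{f + 7} - 25\right) = - 16 \left(\frac{-4 + 19}{- \frac{15}{4} + 7} - 25\right) = - 16 \left(\frac{15}{\frac{13}{4}} - 25\right) = - 16 \left(15 \cdot \frac{4}{13} - 25\right) = - 16 \left(\frac{60}{13} - 25\right) = \left(-16\right) \left(- \frac{265}{13}\right) = \frac{4240}{13}$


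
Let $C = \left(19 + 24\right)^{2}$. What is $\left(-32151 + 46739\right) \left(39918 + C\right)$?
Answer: $609296996$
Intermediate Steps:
$C = 1849$ ($C = 43^{2} = 1849$)
$\left(-32151 + 46739\right) \left(39918 + C\right) = \left(-32151 + 46739\right) \left(39918 + 1849\right) = 14588 \cdot 41767 = 609296996$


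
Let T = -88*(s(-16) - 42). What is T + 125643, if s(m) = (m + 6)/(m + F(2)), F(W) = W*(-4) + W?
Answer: 129299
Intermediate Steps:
F(W) = -3*W (F(W) = -4*W + W = -3*W)
s(m) = (6 + m)/(-6 + m) (s(m) = (m + 6)/(m - 3*2) = (6 + m)/(m - 6) = (6 + m)/(-6 + m))
T = 3656 (T = -88*((6 - 16)/(-6 - 16) - 42) = -88*(-10/(-22) - 42) = -88*(-1/22*(-10) - 42) = -88*(5/11 - 42) = -88*(-457/11) = 3656)
T + 125643 = 3656 + 125643 = 129299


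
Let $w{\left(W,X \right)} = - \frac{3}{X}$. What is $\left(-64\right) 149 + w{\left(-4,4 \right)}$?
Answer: $- \frac{38147}{4} \approx -9536.8$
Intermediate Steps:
$\left(-64\right) 149 + w{\left(-4,4 \right)} = \left(-64\right) 149 - \frac{3}{4} = -9536 - \frac{3}{4} = - \frac{38147}{4}$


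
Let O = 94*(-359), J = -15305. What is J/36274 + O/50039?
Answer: -1989949299/1815114686 ≈ -1.0963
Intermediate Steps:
O = -33746
J/36274 + O/50039 = -15305/36274 - 33746/50039 = -1989949299/1815114686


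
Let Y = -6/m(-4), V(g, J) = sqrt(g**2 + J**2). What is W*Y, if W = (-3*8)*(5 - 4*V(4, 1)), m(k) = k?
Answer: -180 + 144*sqrt(17) ≈ 413.73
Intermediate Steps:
V(g, J) = sqrt(J**2 + g**2)
Y = 3/2 (Y = -6/(-4) = -6*(-1/4) = 3/2 ≈ 1.5000)
W = -120 + 96*sqrt(17) (W = (-3*8)*(5 - 4*sqrt(1**2 + 4**2)) = -24*(5 - 4*sqrt(1 + 16)) = -24*(5 - 4*sqrt(17)) = -120 + 96*sqrt(17) ≈ 275.82)
W*Y = (-120 + 96*sqrt(17))*(3/2) = -180 + 144*sqrt(17)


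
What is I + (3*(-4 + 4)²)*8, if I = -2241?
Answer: -2241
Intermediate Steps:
I + (3*(-4 + 4)²)*8 = -2241 + (3*(-4 + 4)²)*8 = -2241 + (3*0²)*8 = -2241 + (3*0)*8 = -2241 + 0*8 = -2241 + 0 = -2241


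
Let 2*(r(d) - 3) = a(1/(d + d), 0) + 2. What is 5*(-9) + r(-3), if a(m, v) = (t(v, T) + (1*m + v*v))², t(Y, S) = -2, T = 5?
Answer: -2783/72 ≈ -38.653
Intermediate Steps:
a(m, v) = (-2 + m + v²)² (a(m, v) = (-2 + (1*m + v*v))² = (-2 + (m + v²))² = (-2 + m + v²)²)
r(d) = 4 + (-2 + 1/(2*d))²/2 (r(d) = 3 + ((-2 + 1/(d + d) + 0²)² + 2)/2 = 3 + ((-2 + 1/(2*d) + 0)² + 2)/2 = 3 + ((-2 + 1/(2*d))² + 2)/2 = 3 + (2 + (-2 + 1/(2*d))²)/2 = 3 + (1 + (-2 + 1/(2*d))²/2) = 4 + (-2 + 1/(2*d))²/2)
5*(-9) + r(-3) = 5*(-9) + (6 - 1/(-3) + (⅛)/(-3)²) = -45 + (6 - 1*(-⅓) + (⅛)*(⅑)) = -45 + (6 + ⅓ + 1/72) = -45 + 457/72 = -2783/72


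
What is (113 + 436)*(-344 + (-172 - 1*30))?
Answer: -299754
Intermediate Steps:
(113 + 436)*(-344 + (-172 - 1*30)) = 549*(-344 + (-172 - 30)) = 549*(-344 - 202) = 549*(-546) = -299754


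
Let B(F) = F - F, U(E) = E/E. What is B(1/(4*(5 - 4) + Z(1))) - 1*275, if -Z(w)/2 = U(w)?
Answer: -275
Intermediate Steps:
U(E) = 1
Z(w) = -2 (Z(w) = -2*1 = -2)
B(F) = 0
B(1/(4*(5 - 4) + Z(1))) - 1*275 = 0 - 1*275 = 0 - 275 = -275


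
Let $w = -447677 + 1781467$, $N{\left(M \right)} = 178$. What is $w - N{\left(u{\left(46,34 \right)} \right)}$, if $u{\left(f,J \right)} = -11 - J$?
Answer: $1333612$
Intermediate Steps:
$w = 1333790$
$w - N{\left(u{\left(46,34 \right)} \right)} = 1333790 - 178 = 1333612$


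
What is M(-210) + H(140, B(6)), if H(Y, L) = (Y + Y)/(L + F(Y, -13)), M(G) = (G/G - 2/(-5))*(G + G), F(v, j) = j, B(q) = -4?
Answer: -10276/17 ≈ -604.47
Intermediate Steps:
M(G) = 14*G/5 (M(G) = (1 - 2*(-⅕))*(2*G) = (1 + ⅖)*(2*G) = 7*(2*G)/5 = 14*G/5)
H(Y, L) = 2*Y/(-13 + L) (H(Y, L) = (Y + Y)/(L - 13) = (2*Y)/(-13 + L) = 2*Y/(-13 + L))
M(-210) + H(140, B(6)) = (14/5)*(-210) + 2*140/(-13 - 4) = -588 + 2*140/(-17) = -588 + 2*140*(-1/17) = -588 - 280/17 = -10276/17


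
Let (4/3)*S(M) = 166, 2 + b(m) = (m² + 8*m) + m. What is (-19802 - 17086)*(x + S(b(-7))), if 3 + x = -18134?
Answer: 664445100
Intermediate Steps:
b(m) = -2 + m² + 9*m (b(m) = -2 + ((m² + 8*m) + m) = -2 + (m² + 9*m) = -2 + m² + 9*m)
x = -18137 (x = -3 - 18134 = -18137)
S(M) = 249/2 (S(M) = (¾)*166 = 249/2)
(-19802 - 17086)*(x + S(b(-7))) = (-19802 - 17086)*(-18137 + 249/2) = -36888*(-36025/2) = 664445100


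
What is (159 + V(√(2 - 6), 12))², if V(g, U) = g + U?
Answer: 29237 + 684*I ≈ 29237.0 + 684.0*I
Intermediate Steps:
V(g, U) = U + g
(159 + V(√(2 - 6), 12))² = (159 + (12 + √(2 - 6)))² = (159 + (12 + √(-4)))² = (159 + (12 + 2*I))² = (171 + 2*I)²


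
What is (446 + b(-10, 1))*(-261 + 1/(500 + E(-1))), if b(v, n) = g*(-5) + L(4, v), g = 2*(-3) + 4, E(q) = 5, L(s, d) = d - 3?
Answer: -58389172/505 ≈ -1.1562e+5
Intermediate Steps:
L(s, d) = -3 + d
g = -2 (g = -6 + 4 = -2)
b(v, n) = 7 + v (b(v, n) = -2*(-5) + (-3 + v) = 10 + (-3 + v) = 7 + v)
(446 + b(-10, 1))*(-261 + 1/(500 + E(-1))) = (446 + (7 - 10))*(-261 + 1/(500 + 5)) = (446 - 3)*(-261 + 1/505) = 443*(-261 + 1/505) = 443*(-131804/505) = -58389172/505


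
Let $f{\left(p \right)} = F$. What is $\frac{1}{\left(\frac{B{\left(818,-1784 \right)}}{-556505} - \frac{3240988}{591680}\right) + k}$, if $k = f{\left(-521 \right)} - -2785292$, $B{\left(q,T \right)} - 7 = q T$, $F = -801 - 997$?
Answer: $\frac{16463643920}{45826407060234253} \approx 3.5926 \cdot 10^{-7}$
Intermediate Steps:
$F = -1798$ ($F = -801 - 997 = -1798$)
$B{\left(q,T \right)} = 7 + T q$ ($B{\left(q,T \right)} = 7 + q T = 7 + T q$)
$f{\left(p \right)} = -1798$
$k = 2783494$ ($k = -1798 - -2785292 = -1798 + 2785292 = 2783494$)
$\frac{1}{\left(\frac{B{\left(818,-1784 \right)}}{-556505} - \frac{3240988}{591680}\right) + k} = \frac{1}{\left(\frac{7 - 1459312}{-556505} - \frac{3240988}{591680}\right) + 2783494} = \frac{1}{\left(\left(7 - 1459312\right) \left(- \frac{1}{556505}\right) - \frac{810247}{147920}\right) + 2783494} = \frac{1}{\left(\left(-1459305\right) \left(- \frac{1}{556505}\right) - \frac{810247}{147920}\right) + 2783494} = \frac{1}{\left(\frac{291861}{111301} - \frac{810247}{147920}\right) + 2783494} = \frac{1}{- \frac{47009222227}{16463643920} + 2783494} = \frac{1}{\frac{45826407060234253}{16463643920}} = \frac{16463643920}{45826407060234253}$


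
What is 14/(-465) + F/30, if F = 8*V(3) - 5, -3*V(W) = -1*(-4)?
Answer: -1541/2790 ≈ -0.55233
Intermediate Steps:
V(W) = -4/3 (V(W) = -(-1)*(-4)/3 = -1/3*4 = -4/3)
F = -47/3 (F = 8*(-4/3) - 5 = -32/3 - 5 = -47/3 ≈ -15.667)
14/(-465) + F/30 = 14/(-465) - 47/3/30 = 14*(-1/465) - 47/3*1/30 = -14/465 - 47/90 = -1541/2790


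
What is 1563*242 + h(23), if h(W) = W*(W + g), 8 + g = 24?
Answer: 379143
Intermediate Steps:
g = 16 (g = -8 + 24 = 16)
h(W) = W*(16 + W) (h(W) = W*(W + 16) = W*(16 + W))
1563*242 + h(23) = 1563*242 + 23*(16 + 23) = 378246 + 23*39 = 378246 + 897 = 379143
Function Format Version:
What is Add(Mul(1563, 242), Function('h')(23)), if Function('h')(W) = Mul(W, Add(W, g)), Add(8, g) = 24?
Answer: 379143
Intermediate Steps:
g = 16 (g = Add(-8, 24) = 16)
Function('h')(W) = Mul(W, Add(16, W)) (Function('h')(W) = Mul(W, Add(W, 16)) = Mul(W, Add(16, W)))
Add(Mul(1563, 242), Function('h')(23)) = Add(Mul(1563, 242), Mul(23, Add(16, 23))) = Add(378246, Mul(23, 39)) = Add(378246, 897) = 379143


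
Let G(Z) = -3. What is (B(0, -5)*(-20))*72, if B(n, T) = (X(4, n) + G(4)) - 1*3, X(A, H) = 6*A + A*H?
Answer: -25920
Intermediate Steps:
B(n, T) = 18 + 4*n (B(n, T) = (4*(6 + n) - 3) - 1*3 = ((24 + 4*n) - 3) - 3 = (21 + 4*n) - 3 = 18 + 4*n)
(B(0, -5)*(-20))*72 = ((18 + 4*0)*(-20))*72 = ((18 + 0)*(-20))*72 = (18*(-20))*72 = -360*72 = -25920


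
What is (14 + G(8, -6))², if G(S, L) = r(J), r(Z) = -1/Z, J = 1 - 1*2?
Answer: 225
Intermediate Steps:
J = -1 (J = 1 - 2 = -1)
G(S, L) = 1 (G(S, L) = -1/(-1) = -1*(-1) = 1)
(14 + G(8, -6))² = (14 + 1)² = 15² = 225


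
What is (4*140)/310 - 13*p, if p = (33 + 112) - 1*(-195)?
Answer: -136964/31 ≈ -4418.2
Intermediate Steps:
p = 340 (p = 145 + 195 = 340)
(4*140)/310 - 13*p = (4*140)/310 - 13*340 = 560*(1/310) - 4420 = 56/31 - 4420 = -136964/31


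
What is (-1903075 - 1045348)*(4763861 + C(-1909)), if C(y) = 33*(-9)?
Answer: -14045001659572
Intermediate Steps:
C(y) = -297
(-1903075 - 1045348)*(4763861 + C(-1909)) = (-1903075 - 1045348)*(4763861 - 297) = -2948423*4763564 = -14045001659572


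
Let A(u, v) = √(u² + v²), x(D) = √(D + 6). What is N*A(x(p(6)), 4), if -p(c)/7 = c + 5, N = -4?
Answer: -4*I*√55 ≈ -29.665*I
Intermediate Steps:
p(c) = -35 - 7*c (p(c) = -7*(c + 5) = -7*(5 + c) = -35 - 7*c)
x(D) = √(6 + D)
N*A(x(p(6)), 4) = -4*√((√(6 + (-35 - 7*6)))² + 4²) = -4*√((√(6 + (-35 - 42)))² + 16) = -4*√((√(6 - 77))² + 16) = -4*√((√(-71))² + 16) = -4*√((I*√71)² + 16) = -4*√(-71 + 16) = -4*I*√55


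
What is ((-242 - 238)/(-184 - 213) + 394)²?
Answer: 24616982404/157609 ≈ 1.5619e+5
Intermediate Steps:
((-242 - 238)/(-184 - 213) + 394)² = (-480/(-397) + 394)² = (-480*(-1/397) + 394)² = (480/397 + 394)² = (156898/397)² = 24616982404/157609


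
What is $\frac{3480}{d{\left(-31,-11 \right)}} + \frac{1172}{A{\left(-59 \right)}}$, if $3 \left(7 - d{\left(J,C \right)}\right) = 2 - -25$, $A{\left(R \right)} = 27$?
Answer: $- \frac{45808}{27} \approx -1696.6$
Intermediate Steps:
$d{\left(J,C \right)} = -2$ ($d{\left(J,C \right)} = 7 - \frac{2 - -25}{3} = 7 - \frac{2 + 25}{3} = 7 - 9 = -2$)
$\frac{3480}{d{\left(-31,-11 \right)}} + \frac{1172}{A{\left(-59 \right)}} = \frac{3480}{-2} + \frac{1172}{27} = 3480 \left(- \frac{1}{2}\right) + 1172 \cdot \frac{1}{27} = -1740 + \frac{1172}{27} = - \frac{45808}{27}$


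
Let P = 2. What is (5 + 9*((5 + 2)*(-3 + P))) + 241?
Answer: 183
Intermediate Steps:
(5 + 9*((5 + 2)*(-3 + P))) + 241 = (5 + 9*((5 + 2)*(-3 + 2))) + 241 = (5 + 9*(7*(-1))) + 241 = (5 + 9*(-7)) + 241 = (5 - 63) + 241 = -58 + 241 = 183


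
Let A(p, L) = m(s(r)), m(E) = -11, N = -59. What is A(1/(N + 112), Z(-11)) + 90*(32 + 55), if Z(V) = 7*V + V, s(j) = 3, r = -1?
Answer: 7819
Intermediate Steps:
Z(V) = 8*V
A(p, L) = -11
A(1/(N + 112), Z(-11)) + 90*(32 + 55) = -11 + 90*(32 + 55) = -11 + 90*87 = -11 + 7830 = 7819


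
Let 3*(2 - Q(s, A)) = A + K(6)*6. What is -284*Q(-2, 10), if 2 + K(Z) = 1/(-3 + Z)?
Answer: -568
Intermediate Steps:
K(Z) = -2 + 1/(-3 + Z)
Q(s, A) = 16/3 - A/3 (Q(s, A) = 2 - (A + ((7 - 2*6)/(-3 + 6))*6)/3 = 2 - (A + ((7 - 12)/3)*6)/3 = 2 - (A + ((⅓)*(-5))*6)/3 = 2 - (A - 5/3*6)/3 = 2 - (A - 10)/3 = 2 - (-10 + A)/3 = 2 + (10/3 - A/3) = 16/3 - A/3)
-284*Q(-2, 10) = -284*(16/3 - ⅓*10) = -284*(16/3 - 10/3) = -284*2 = -568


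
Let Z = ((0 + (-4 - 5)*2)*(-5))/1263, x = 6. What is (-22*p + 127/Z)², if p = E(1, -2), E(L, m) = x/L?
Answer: 2450943049/900 ≈ 2.7233e+6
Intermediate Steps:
E(L, m) = 6/L
p = 6 (p = 6/1 = 6*1 = 6)
Z = 30/421 (Z = ((0 - 9*2)*(-5))*(1/1263) = ((0 - 18)*(-5))*(1/1263) = -18*(-5)*(1/1263) = 90*(1/1263) = 30/421 ≈ 0.071259)
(-22*p + 127/Z)² = (-22*6 + 127/(30/421))² = (-132 + 127*(421/30))² = (-132 + 53467/30)² = (49507/30)² = 2450943049/900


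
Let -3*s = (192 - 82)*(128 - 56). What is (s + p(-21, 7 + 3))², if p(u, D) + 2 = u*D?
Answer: 8133904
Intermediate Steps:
p(u, D) = -2 + D*u (p(u, D) = -2 + u*D = -2 + D*u)
s = -2640 (s = -(192 - 82)*(128 - 56)/3 = -110*72/3 = -⅓*7920 = -2640)
(s + p(-21, 7 + 3))² = (-2640 + (-2 + (7 + 3)*(-21)))² = (-2640 + (-2 + 10*(-21)))² = (-2640 + (-2 - 210))² = (-2640 - 212)² = (-2852)² = 8133904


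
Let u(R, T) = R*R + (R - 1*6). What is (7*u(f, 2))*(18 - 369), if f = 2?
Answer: 0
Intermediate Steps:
u(R, T) = -6 + R + R² (u(R, T) = R² + (R - 6) = R² + (-6 + R) = -6 + R + R²)
(7*u(f, 2))*(18 - 369) = (7*(-6 + 2 + 2²))*(18 - 369) = (7*(-6 + 2 + 4))*(-351) = (7*0)*(-351) = 0*(-351) = 0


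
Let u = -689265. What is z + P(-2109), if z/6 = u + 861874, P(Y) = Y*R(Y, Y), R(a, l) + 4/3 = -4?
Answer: 1046902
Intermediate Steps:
R(a, l) = -16/3 (R(a, l) = -4/3 - 4 = -16/3)
P(Y) = -16*Y/3 (P(Y) = Y*(-16/3) = -16*Y/3)
z = 1035654 (z = 6*(-689265 + 861874) = 6*172609 = 1035654)
z + P(-2109) = 1035654 - 16/3*(-2109) = 1035654 + 11248 = 1046902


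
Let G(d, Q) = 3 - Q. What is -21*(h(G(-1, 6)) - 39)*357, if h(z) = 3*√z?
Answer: 292383 - 22491*I*√3 ≈ 2.9238e+5 - 38956.0*I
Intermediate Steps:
-21*(h(G(-1, 6)) - 39)*357 = -21*(3*√(3 - 1*6) - 39)*357 = -21*(3*√(3 - 6) - 39)*357 = -21*(3*√(-3) - 39)*357 = -21*(3*(I*√3) - 39)*357 = -21*(3*I*√3 - 39)*357 = -21*(-39 + 3*I*√3)*357 = (819 - 63*I*√3)*357 = 292383 - 22491*I*√3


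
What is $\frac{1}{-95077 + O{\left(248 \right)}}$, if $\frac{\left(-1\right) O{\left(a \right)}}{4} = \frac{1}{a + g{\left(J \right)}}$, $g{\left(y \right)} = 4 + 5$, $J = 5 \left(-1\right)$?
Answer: $- \frac{257}{24434793} \approx -1.0518 \cdot 10^{-5}$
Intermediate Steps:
$J = -5$
$g{\left(y \right)} = 9$
$O{\left(a \right)} = - \frac{4}{9 + a}$ ($O{\left(a \right)} = - \frac{4}{a + 9} = - \frac{4}{9 + a}$)
$\frac{1}{-95077 + O{\left(248 \right)}} = \frac{1}{-95077 - \frac{4}{9 + 248}} = \frac{1}{-95077 - \frac{4}{257}} = \frac{1}{- \frac{24434793}{257}} = - \frac{257}{24434793}$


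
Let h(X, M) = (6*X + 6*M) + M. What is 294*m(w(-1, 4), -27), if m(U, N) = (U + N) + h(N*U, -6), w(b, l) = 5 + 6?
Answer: -540960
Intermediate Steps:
w(b, l) = 11
h(X, M) = 6*X + 7*M (h(X, M) = (6*M + 6*X) + M = 6*X + 7*M)
m(U, N) = -42 + N + U + 6*N*U (m(U, N) = (U + N) + (6*(N*U) + 7*(-6)) = (N + U) + (6*N*U - 42) = (N + U) + (-42 + 6*N*U) = -42 + N + U + 6*N*U)
294*m(w(-1, 4), -27) = 294*(-42 - 27 + 11 + 6*(-27)*11) = 294*(-42 - 27 + 11 - 1782) = 294*(-1840) = -540960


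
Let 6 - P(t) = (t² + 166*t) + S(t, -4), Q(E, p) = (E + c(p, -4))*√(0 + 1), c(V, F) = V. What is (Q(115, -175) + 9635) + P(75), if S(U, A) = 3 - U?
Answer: -8422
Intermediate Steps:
Q(E, p) = E + p (Q(E, p) = (E + p)*√(0 + 1) = (E + p)*√1 = (E + p)*1 = E + p)
P(t) = 3 - t² - 165*t (P(t) = 6 - ((t² + 166*t) + (3 - t)) = 6 - (3 + t² + 165*t) = 6 + (-3 - t² - 165*t) = 3 - t² - 165*t)
(Q(115, -175) + 9635) + P(75) = ((115 - 175) + 9635) + (3 - 1*75² - 165*75) = (-60 + 9635) + (3 - 1*5625 - 12375) = 9575 + (3 - 5625 - 12375) = 9575 - 17997 = -8422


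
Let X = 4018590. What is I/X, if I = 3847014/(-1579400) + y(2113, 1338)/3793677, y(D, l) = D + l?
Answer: -7294439010539/12039160070053071000 ≈ -6.0589e-7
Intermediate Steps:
I = -7294439010539/2995866726900 (I = 3847014/(-1579400) + (2113 + 1338)/3793677 = 3847014*(-1/1579400) + 3451*(1/3793677) = -1923507/789700 + 3451/3793677 = -7294439010539/2995866726900 ≈ -2.4348)
I/X = -7294439010539/2995866726900/4018590 = -7294439010539/2995866726900*1/4018590 = -7294439010539/12039160070053071000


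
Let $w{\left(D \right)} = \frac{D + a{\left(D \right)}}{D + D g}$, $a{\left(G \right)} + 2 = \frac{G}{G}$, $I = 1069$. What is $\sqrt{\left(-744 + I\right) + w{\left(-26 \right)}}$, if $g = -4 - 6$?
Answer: $\frac{\sqrt{219622}}{26} \approx 18.025$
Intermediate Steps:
$g = -10$ ($g = -4 - 6 = -10$)
$a{\left(G \right)} = -1$ ($a{\left(G \right)} = -2 + \frac{G}{G} = -2 + 1 = -1$)
$w{\left(D \right)} = - \frac{-1 + D}{9 D}$ ($w{\left(D \right)} = \frac{D - 1}{D + D \left(-10\right)} = \frac{-1 + D}{D - 10 D} = \frac{-1 + D}{\left(-9\right) D} = \left(-1 + D\right) \left(- \frac{1}{9 D}\right) = - \frac{-1 + D}{9 D}$)
$\sqrt{\left(-744 + I\right) + w{\left(-26 \right)}} = \sqrt{\left(-744 + 1069\right) + \frac{1 - -26}{9 \left(-26\right)}} = \sqrt{325 + \frac{1}{9} \left(- \frac{1}{26}\right) \left(1 + 26\right)} = \sqrt{325 + \frac{1}{9} \left(- \frac{1}{26}\right) 27} = \sqrt{325 - \frac{3}{26}} = \sqrt{\frac{8447}{26}} = \frac{\sqrt{219622}}{26}$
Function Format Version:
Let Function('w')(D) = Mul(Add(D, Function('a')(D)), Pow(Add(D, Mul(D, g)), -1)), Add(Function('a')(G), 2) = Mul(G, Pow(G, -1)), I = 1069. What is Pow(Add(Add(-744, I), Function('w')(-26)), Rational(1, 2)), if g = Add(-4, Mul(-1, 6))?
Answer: Mul(Rational(1, 26), Pow(219622, Rational(1, 2))) ≈ 18.025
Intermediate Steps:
g = -10 (g = Add(-4, -6) = -10)
Function('a')(G) = -1 (Function('a')(G) = Add(-2, Mul(G, Pow(G, -1))) = Add(-2, 1) = -1)
Function('w')(D) = Mul(Rational(-1, 9), Pow(D, -1), Add(-1, D)) (Function('w')(D) = Mul(Add(D, -1), Pow(Add(D, Mul(D, -10)), -1)) = Mul(Add(-1, D), Pow(Add(D, Mul(-10, D)), -1)) = Mul(Add(-1, D), Pow(Mul(-9, D), -1)) = Mul(Add(-1, D), Mul(Rational(-1, 9), Pow(D, -1))) = Mul(Rational(-1, 9), Pow(D, -1), Add(-1, D)))
Pow(Add(Add(-744, I), Function('w')(-26)), Rational(1, 2)) = Pow(Add(Add(-744, 1069), Mul(Rational(1, 9), Pow(-26, -1), Add(1, Mul(-1, -26)))), Rational(1, 2)) = Pow(Add(325, Mul(Rational(1, 9), Rational(-1, 26), Add(1, 26))), Rational(1, 2)) = Pow(Add(325, Mul(Rational(1, 9), Rational(-1, 26), 27)), Rational(1, 2)) = Pow(Add(325, Rational(-3, 26)), Rational(1, 2)) = Pow(Rational(8447, 26), Rational(1, 2)) = Mul(Rational(1, 26), Pow(219622, Rational(1, 2)))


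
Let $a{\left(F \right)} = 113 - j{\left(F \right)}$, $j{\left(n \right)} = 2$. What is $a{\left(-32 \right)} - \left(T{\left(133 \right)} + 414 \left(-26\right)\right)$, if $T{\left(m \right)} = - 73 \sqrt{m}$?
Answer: $10875 + 73 \sqrt{133} \approx 11717.0$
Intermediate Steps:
$a{\left(F \right)} = 111$ ($a{\left(F \right)} = 113 - 2 = 111$)
$a{\left(-32 \right)} - \left(T{\left(133 \right)} + 414 \left(-26\right)\right) = 111 - \left(- 73 \sqrt{133} + 414 \left(-26\right)\right) = 111 - \left(- 73 \sqrt{133} - 10764\right) = 111 - \left(-10764 - 73 \sqrt{133}\right) = 111 + \left(10764 + 73 \sqrt{133}\right) = 10875 + 73 \sqrt{133}$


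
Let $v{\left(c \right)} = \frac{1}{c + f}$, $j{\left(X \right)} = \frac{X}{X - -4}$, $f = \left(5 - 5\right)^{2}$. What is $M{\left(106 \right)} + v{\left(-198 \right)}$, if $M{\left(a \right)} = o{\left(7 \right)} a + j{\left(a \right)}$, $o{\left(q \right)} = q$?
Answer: $\frac{735529}{990} \approx 742.96$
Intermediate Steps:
$f = 0$ ($f = 0^{2} = 0$)
$j{\left(X \right)} = \frac{X}{4 + X}$ ($j{\left(X \right)} = \frac{X}{X + 4} = \frac{X}{4 + X}$)
$v{\left(c \right)} = \frac{1}{c}$ ($v{\left(c \right)} = \frac{1}{c + 0} = \frac{1}{c}$)
$M{\left(a \right)} = 7 a + \frac{a}{4 + a}$
$M{\left(106 \right)} + v{\left(-198 \right)} = \frac{106 \left(29 + 7 \cdot 106\right)}{4 + 106} + \frac{1}{-198} = \frac{106 \left(29 + 742\right)}{110} - \frac{1}{198} = 106 \cdot \frac{1}{110} \cdot 771 - \frac{1}{198} = \frac{40863}{55} - \frac{1}{198} = \frac{735529}{990}$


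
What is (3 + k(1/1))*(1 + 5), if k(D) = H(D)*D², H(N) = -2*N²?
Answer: 6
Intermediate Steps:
k(D) = -2*D⁴ (k(D) = (-2*D²)*D² = -2*D⁴)
(3 + k(1/1))*(1 + 5) = (3 - 2*(1/1)⁴)*(1 + 5) = (3 - 2*1⁴)*6 = (3 - 2*1)*6 = (3 - 2)*6 = 1*6 = 6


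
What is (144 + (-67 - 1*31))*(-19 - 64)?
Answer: -3818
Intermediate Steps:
(144 + (-67 - 1*31))*(-19 - 64) = (144 + (-67 - 31))*(-83) = (144 - 98)*(-83) = 46*(-83) = -3818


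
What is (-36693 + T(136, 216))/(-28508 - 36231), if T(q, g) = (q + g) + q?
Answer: 36205/64739 ≈ 0.55925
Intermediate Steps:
T(q, g) = g + 2*q (T(q, g) = (g + q) + q = g + 2*q)
(-36693 + T(136, 216))/(-28508 - 36231) = (-36693 + (216 + 2*136))/(-28508 - 36231) = (-36693 + (216 + 272))/(-64739) = (-36693 + 488)*(-1/64739) = -36205*(-1/64739) = 36205/64739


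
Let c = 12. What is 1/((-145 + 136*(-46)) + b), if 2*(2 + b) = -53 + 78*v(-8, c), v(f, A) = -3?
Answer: -2/13093 ≈ -0.00015275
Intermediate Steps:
b = -291/2 (b = -2 + (-53 + 78*(-3))/2 = -2 + (-53 - 234)/2 = -2 + (1/2)*(-287) = -2 - 287/2 = -291/2 ≈ -145.50)
1/((-145 + 136*(-46)) + b) = 1/((-145 + 136*(-46)) - 291/2) = 1/((-145 - 6256) - 291/2) = 1/(-6401 - 291/2) = 1/(-13093/2) = -2/13093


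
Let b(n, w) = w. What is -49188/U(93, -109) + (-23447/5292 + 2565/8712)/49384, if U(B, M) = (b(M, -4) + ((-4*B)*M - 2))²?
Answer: -328263631972039/2887548605202469824 ≈ -0.00011368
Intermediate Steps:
U(B, M) = (-6 - 4*B*M)² (U(B, M) = (-4 + ((-4*B)*M - 2))² = (-4 + (-4*B*M - 2))² = (-4 + (-2 - 4*B*M))² = (-6 - 4*B*M)²)
-49188/U(93, -109) + (-23447/5292 + 2565/8712)/49384 = -49188*1/(4*(3 + 2*93*(-109))²) + (-23447/5292 + 2565/8712)/49384 = -49188*1/(4*(3 - 20274)²) + (-23447*1/5292 + 2565*(1/8712))*(1/49384) = -49188/(4*(-20271)²) + (-23447/5292 + 285/968)*(1/49384) = -49188/(4*410913441) - 5297119/1280664*1/49384 = -49188/1643653764 - 5297119/63244310976 = -49188*1/1643653764 - 5297119/63244310976 = -4099/136971147 - 5297119/63244310976 = -328263631972039/2887548605202469824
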